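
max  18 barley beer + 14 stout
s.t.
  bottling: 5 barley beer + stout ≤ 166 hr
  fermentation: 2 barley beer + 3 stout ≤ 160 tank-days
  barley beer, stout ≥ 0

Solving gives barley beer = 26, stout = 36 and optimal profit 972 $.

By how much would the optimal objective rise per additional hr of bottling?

2

Check each constraint at x*: bottling 166/166 (tight); fermentation 160/160 (tight).
From A_Bᵀ y = c: 5·y_bottling + 2·y_fermentation = 18; 1·y_bottling + 3·y_fermentation = 14.
Solving: y_bottling = 2, y_fermentation = 4.
Shadow price of bottling = 2.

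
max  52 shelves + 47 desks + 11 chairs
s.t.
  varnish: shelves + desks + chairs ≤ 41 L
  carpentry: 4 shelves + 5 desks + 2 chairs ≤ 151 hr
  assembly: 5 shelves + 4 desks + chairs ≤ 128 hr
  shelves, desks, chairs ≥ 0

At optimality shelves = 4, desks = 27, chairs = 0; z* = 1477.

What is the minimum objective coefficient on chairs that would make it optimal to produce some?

14

Check each constraint at x*: varnish 31/41 (slack 10); carpentry 151/151 (tight); assembly 128/128 (tight).
Since varnish is not tight, its dual is 0.
From A_Bᵀ y = c: 4·y_carpentry + 5·y_assembly = 52; 5·y_carpentry + 4·y_assembly = 47.
This yields shadow prices y_carpentry = 3, y_assembly = 8.
chairs enters the basis when its profit ≥ yᵀa₃ = 3·2 + 8·1 = 14.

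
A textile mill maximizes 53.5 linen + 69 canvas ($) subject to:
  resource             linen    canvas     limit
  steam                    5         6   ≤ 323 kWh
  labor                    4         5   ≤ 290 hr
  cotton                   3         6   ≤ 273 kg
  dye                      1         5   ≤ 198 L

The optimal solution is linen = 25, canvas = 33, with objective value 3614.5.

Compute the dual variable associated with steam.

9.5

Binding: steam and cotton. Non-binding: labor (25 unused), dye (8 unused).
Since labor, dye are not tight, their duals are 0.
Dual feasibility on the basic columns requires 5·y_steam + 3·y_cotton = 53.5, 6·y_steam + 6·y_cotton = 69.
This yields shadow prices y_steam = 9.5, y_cotton = 2.
Shadow price of steam = 9.5.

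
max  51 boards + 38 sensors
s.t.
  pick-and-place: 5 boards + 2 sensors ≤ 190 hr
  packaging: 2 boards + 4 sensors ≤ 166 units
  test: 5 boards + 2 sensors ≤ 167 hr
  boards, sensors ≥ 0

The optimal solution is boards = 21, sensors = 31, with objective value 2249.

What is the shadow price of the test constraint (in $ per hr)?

8

Binding: packaging and test. Non-binding: pick-and-place (23 unused).
By complementary slackness, y = 0 for the non-binding constraint.
The binding rows give the dual system: 2·y_packaging + 5·y_test = 51 and 4·y_packaging + 2·y_test = 38.
→ y_packaging = 5.5 and y_test = 8.
Shadow price of test = 8.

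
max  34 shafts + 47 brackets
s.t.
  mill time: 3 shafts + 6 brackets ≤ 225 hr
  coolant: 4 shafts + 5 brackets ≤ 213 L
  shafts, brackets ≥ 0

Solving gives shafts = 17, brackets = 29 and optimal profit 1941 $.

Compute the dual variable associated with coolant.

At the optimum: mill time uses 225 of 225 (binding); coolant uses 213 of 213 (binding).
Dual feasibility on the basic columns requires 3·y_mill time + 4·y_coolant = 34, 6·y_mill time + 5·y_coolant = 47.
Solving: y_mill time = 2, y_coolant = 7.
Shadow price of coolant = 7.

7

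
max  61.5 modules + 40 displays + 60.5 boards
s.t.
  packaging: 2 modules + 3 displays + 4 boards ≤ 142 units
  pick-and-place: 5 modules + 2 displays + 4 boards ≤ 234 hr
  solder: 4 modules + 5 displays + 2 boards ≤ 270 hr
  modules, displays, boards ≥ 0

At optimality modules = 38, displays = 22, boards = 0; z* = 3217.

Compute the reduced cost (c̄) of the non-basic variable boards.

-5.5

Binding: packaging and pick-and-place. Non-binding: solder (8 unused).
By complementary slackness, y = 0 for the non-binding constraint.
Dual feasibility on the basic columns requires 2·y_packaging + 5·y_pick-and-place = 61.5, 3·y_packaging + 2·y_pick-and-place = 40.
This yields shadow prices y_packaging = 7, y_pick-and-place = 9.5.
Reduced cost of boards: c₃ − yᵀa₃ = 60.5 − (7·4 + 9.5·4) = 60.5 − 66 = -5.5.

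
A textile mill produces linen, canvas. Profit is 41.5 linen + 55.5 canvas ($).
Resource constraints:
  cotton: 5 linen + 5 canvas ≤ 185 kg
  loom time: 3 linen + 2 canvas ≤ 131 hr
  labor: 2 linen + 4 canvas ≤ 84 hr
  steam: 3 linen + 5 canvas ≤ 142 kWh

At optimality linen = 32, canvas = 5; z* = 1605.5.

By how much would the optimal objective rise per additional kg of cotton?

At the optimum: cotton uses 185 of 185 (binding); loom time uses 106 of 131 (slack = 25); labor uses 84 of 84 (binding); steam uses 121 of 142 (slack = 21).
Since loom time, steam are not tight, their duals are 0.
From A_Bᵀ y = c: 5·y_cotton + 2·y_labor = 41.5; 5·y_cotton + 4·y_labor = 55.5.
Solving: y_cotton = 5.5, y_labor = 7.
Shadow price of cotton = 5.5.

5.5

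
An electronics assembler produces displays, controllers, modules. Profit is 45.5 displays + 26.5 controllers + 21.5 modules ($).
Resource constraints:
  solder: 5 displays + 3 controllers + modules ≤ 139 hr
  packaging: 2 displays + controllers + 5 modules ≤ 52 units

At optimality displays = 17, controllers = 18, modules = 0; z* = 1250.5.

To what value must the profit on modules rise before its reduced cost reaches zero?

27.5

At the optimum: solder uses 139 of 139 (binding); packaging uses 52 of 52 (binding).
From A_Bᵀ y = c: 5·y_solder + 2·y_packaging = 45.5; 3·y_solder + 1·y_packaging = 26.5.
This yields shadow prices y_solder = 7.5, y_packaging = 4.
modules enters the basis when its profit ≥ yᵀa₃ = 7.5·1 + 4·5 = 27.5.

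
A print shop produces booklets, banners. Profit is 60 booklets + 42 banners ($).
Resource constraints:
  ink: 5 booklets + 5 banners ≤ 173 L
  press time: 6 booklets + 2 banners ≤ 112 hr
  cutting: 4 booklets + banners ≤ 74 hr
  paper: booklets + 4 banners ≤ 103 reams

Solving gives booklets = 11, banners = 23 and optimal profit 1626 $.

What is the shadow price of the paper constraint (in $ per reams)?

6

Check each constraint at x*: ink 170/173 (slack 3); press time 112/112 (tight); cutting 67/74 (slack 7); paper 103/103 (tight).
By complementary slackness, y = 0 for the non-binding constraints.
The binding rows give the dual system: 6·y_press time + 1·y_paper = 60 and 2·y_press time + 4·y_paper = 42.
→ y_press time = 9 and y_paper = 6.
Shadow price of paper = 6.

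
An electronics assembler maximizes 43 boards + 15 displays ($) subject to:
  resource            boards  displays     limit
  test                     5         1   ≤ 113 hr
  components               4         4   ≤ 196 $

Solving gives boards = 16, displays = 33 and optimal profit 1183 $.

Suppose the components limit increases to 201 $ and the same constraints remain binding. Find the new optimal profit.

1193

At the optimum: test uses 113 of 113 (binding); components uses 196 of 196 (binding).
Dual feasibility on the basic columns requires 5·y_test + 4·y_components = 43, 1·y_test + 4·y_components = 15.
Solving: y_test = 7, y_components = 2.
Δz = y_components·Δb = 2 × (5) = 10, so new z* = 1183 + 10 = 1193.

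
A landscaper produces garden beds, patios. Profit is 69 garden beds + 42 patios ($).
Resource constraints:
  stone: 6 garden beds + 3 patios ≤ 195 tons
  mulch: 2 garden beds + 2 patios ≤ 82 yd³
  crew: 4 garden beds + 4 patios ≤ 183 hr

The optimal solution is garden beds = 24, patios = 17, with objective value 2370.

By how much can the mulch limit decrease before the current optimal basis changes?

17

Binding constraints: stone, mulch. The basis is B = [[6,3],[2,2]] with det 6.
Per unit decrease in mulch, x* moves by d = (0.5, -1).
The basis stays optimal until patios reaches 0; allowable decrease = 17 yd³.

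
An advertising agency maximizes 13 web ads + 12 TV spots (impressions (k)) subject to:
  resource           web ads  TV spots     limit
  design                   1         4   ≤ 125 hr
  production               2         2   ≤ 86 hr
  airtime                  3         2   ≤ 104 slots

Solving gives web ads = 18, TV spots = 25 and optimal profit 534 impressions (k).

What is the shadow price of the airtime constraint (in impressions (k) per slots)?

1

At the optimum: design uses 118 of 125 (slack = 7); production uses 86 of 86 (binding); airtime uses 104 of 104 (binding).
Since design is not tight, its dual is 0.
The binding rows give the dual system: 2·y_production + 3·y_airtime = 13 and 2·y_production + 2·y_airtime = 12.
This yields shadow prices y_production = 5, y_airtime = 1.
Shadow price of airtime = 1.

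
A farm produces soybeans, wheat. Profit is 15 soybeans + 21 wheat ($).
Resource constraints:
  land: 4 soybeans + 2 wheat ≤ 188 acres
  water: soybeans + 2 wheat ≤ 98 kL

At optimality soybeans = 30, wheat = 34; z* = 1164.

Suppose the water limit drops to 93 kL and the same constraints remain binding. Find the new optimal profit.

1119

Both land and water are binding at x*.
The binding rows give the dual system: 4·y_land + 1·y_water = 15 and 2·y_land + 2·y_water = 21.
Solving: y_land = 1.5, y_water = 9.
Δz = y_water·Δb = 9 × (-5) = -45, so new z* = 1164 − 45 = 1119.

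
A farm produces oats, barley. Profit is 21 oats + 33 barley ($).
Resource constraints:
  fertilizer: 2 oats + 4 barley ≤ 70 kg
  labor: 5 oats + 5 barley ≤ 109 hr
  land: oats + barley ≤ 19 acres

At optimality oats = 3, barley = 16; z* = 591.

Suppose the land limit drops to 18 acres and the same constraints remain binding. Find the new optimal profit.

582

At the optimum: fertilizer uses 70 of 70 (binding); labor uses 95 of 109 (slack = 14); land uses 19 of 19 (binding).
By complementary slackness, y = 0 for the non-binding constraint.
Dual feasibility on the basic columns requires 2·y_fertilizer + 1·y_land = 21, 4·y_fertilizer + 1·y_land = 33.
→ y_fertilizer = 6 and y_land = 9.
Δz = y_land·Δb = 9 × (-1) = -9, so new z* = 591 − 9 = 582.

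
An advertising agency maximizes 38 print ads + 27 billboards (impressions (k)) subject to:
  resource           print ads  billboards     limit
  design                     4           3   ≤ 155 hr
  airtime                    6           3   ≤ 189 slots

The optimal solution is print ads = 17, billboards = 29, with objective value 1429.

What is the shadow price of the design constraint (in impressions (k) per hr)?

At the optimum: design uses 155 of 155 (binding); airtime uses 189 of 189 (binding).
The binding rows give the dual system: 4·y_design + 6·y_airtime = 38 and 3·y_design + 3·y_airtime = 27.
Solving: y_design = 8, y_airtime = 1.
Shadow price of design = 8.

8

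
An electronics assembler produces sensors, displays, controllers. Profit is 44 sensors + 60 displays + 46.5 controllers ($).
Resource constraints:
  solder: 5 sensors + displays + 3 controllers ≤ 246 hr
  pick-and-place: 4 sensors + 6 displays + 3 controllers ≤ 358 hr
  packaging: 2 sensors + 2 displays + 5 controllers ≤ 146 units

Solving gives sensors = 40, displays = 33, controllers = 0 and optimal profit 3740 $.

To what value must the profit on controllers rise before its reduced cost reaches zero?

54

Check each constraint at x*: solder 233/246 (slack 13); pick-and-place 358/358 (tight); packaging 146/146 (tight).
Slack constraints have shadow price 0 (complementary slackness).
The binding rows give the dual system: 4·y_pick-and-place + 2·y_packaging = 44 and 6·y_pick-and-place + 2·y_packaging = 60.
→ y_pick-and-place = 8 and y_packaging = 6.
controllers enters the basis when its profit ≥ yᵀa₃ = 8·3 + 6·5 = 54.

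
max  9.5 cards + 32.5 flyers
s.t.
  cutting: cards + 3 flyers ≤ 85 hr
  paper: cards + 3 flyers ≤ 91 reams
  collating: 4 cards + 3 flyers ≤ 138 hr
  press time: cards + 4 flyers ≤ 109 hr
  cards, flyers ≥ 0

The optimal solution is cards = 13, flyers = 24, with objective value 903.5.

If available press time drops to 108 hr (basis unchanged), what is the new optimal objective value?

Check each constraint at x*: cutting 85/85 (tight); paper 85/91 (slack 6); collating 124/138 (slack 14); press time 109/109 (tight).
Slack constraints have shadow price 0 (complementary slackness).
Dual feasibility on the basic columns requires 1·y_cutting + 1·y_press time = 9.5, 3·y_cutting + 4·y_press time = 32.5.
This yields shadow prices y_cutting = 5.5, y_press time = 4.
Δz = y_press time·Δb = 4 × (-1) = -4, so new z* = 903.5 − 4 = 899.5.

899.5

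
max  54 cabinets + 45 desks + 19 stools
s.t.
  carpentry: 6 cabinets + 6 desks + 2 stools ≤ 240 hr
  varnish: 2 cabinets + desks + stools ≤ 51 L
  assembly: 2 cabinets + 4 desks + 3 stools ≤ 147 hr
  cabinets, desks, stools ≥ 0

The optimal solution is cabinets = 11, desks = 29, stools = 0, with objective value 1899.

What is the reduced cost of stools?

-2

Check each constraint at x*: carpentry 240/240 (tight); varnish 51/51 (tight); assembly 138/147 (slack 9).
By complementary slackness, y = 0 for the non-binding constraint.
Dual feasibility on the basic columns requires 6·y_carpentry + 2·y_varnish = 54, 6·y_carpentry + 1·y_varnish = 45.
This yields shadow prices y_carpentry = 6, y_varnish = 9.
Reduced cost of stools: c₃ − yᵀa₃ = 19 − (6·2 + 9·1) = 19 − 21 = -2.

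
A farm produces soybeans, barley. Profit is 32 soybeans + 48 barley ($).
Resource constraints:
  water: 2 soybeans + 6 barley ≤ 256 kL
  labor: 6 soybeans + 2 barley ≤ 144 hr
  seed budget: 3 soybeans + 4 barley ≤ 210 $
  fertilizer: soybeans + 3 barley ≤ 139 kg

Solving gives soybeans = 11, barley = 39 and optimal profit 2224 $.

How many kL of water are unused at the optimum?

0

water used = 2·11 + 6·39 = 256; slack = 256 − 256 = 0.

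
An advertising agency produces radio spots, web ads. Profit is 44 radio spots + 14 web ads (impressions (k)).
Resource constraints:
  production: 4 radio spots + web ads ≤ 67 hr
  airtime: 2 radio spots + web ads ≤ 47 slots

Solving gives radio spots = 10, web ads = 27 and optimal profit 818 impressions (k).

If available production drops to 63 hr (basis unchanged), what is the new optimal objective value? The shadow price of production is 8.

Δb = -4, so new z* = 818 + (8)·(-4) = 818 − 32 = 786.

786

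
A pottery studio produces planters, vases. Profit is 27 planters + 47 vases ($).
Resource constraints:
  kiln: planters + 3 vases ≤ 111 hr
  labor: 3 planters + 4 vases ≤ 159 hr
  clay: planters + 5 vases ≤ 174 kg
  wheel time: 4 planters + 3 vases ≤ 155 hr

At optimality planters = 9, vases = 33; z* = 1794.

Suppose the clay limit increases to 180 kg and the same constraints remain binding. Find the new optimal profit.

Binding: labor and clay. Non-binding: kiln (3 unused), wheel time (20 unused).
Since kiln, wheel time are not tight, their duals are 0.
Dual feasibility on the basic columns requires 3·y_labor + 1·y_clay = 27, 4·y_labor + 5·y_clay = 47.
Solving: y_labor = 8, y_clay = 3.
Δz = y_clay·Δb = 3 × (6) = 18, so new z* = 1794 + 18 = 1812.

1812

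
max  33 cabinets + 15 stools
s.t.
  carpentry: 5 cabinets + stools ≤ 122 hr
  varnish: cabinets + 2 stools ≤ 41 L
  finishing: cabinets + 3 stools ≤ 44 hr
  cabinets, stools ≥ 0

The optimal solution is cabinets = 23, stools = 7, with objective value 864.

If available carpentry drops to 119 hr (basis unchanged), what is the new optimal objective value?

Binding: carpentry and finishing. Non-binding: varnish (4 unused).
By complementary slackness, y = 0 for the non-binding constraint.
Dual feasibility on the basic columns requires 5·y_carpentry + 1·y_finishing = 33, 1·y_carpentry + 3·y_finishing = 15.
Solving: y_carpentry = 6, y_finishing = 3.
Δz = y_carpentry·Δb = 6 × (-3) = -18, so new z* = 864 − 18 = 846.

846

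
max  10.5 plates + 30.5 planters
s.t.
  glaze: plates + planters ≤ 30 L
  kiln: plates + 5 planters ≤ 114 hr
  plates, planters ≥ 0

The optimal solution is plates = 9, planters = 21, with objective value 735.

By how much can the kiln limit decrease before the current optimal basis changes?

Binding constraints: glaze, kiln. The basis is B = [[1,1],[1,5]] with det 4.
Per unit decrease in kiln, x* moves by d = (0.25, -0.25).
The basis stays optimal until planters reaches 0; allowable decrease = 84 hr.

84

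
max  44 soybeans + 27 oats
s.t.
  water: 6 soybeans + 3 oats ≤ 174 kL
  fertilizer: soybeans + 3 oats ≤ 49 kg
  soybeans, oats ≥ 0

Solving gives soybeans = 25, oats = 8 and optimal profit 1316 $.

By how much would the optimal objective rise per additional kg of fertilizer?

Both water and fertilizer are binding at x*.
The binding rows give the dual system: 6·y_water + 1·y_fertilizer = 44 and 3·y_water + 3·y_fertilizer = 27.
Solving: y_water = 7, y_fertilizer = 2.
Shadow price of fertilizer = 2.

2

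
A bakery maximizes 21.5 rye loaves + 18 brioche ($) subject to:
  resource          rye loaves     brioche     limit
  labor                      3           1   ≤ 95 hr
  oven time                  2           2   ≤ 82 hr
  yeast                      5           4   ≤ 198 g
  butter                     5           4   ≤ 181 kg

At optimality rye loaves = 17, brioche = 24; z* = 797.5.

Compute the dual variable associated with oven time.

2

Binding: oven time and butter. Non-binding: labor (20 unused), yeast (17 unused).
Slack constraints have shadow price 0 (complementary slackness).
Dual feasibility on the basic columns requires 2·y_oven time + 5·y_butter = 21.5, 2·y_oven time + 4·y_butter = 18.
→ y_oven time = 2 and y_butter = 3.5.
Shadow price of oven time = 2.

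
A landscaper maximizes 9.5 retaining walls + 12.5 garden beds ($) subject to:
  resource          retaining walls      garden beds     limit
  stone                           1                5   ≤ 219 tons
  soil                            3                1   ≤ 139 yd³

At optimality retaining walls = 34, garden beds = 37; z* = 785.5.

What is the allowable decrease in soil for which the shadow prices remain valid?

Binding constraints: stone, soil. The basis is B = [[1,5],[3,1]] with det -14.
Per unit decrease in soil, x* moves by d = (-0.3571, 0.0714).
The basis stays optimal until retaining walls reaches 0; allowable decrease = 95.2 yd³.

95.2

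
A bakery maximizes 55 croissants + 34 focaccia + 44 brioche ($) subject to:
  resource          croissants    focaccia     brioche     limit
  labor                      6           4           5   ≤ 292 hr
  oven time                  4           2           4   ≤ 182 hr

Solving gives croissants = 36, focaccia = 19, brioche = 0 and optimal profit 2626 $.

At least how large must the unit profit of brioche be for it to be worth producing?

Check each constraint at x*: labor 292/292 (tight); oven time 182/182 (tight).
Dual feasibility on the basic columns requires 6·y_labor + 4·y_oven time = 55, 4·y_labor + 2·y_oven time = 34.
This yields shadow prices y_labor = 6.5, y_oven time = 4.
brioche enters the basis when its profit ≥ yᵀa₃ = 6.5·5 + 4·4 = 48.5.

48.5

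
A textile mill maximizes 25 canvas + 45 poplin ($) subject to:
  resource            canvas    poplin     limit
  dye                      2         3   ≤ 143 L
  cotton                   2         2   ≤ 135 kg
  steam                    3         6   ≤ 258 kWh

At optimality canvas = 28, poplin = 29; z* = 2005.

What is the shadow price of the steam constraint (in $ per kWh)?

5

At the optimum: dye uses 143 of 143 (binding); cotton uses 114 of 135 (slack = 21); steam uses 258 of 258 (binding).
By complementary slackness, y = 0 for the non-binding constraint.
From A_Bᵀ y = c: 2·y_dye + 3·y_steam = 25; 3·y_dye + 6·y_steam = 45.
Solving: y_dye = 5, y_steam = 5.
Shadow price of steam = 5.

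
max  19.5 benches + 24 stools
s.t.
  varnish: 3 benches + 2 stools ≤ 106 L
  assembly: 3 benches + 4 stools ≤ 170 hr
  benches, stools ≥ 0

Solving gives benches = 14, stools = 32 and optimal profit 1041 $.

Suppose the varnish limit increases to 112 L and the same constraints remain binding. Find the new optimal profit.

At the optimum: varnish uses 106 of 106 (binding); assembly uses 170 of 170 (binding).
The binding rows give the dual system: 3·y_varnish + 3·y_assembly = 19.5 and 2·y_varnish + 4·y_assembly = 24.
Solving: y_varnish = 1, y_assembly = 5.5.
Δz = y_varnish·Δb = 1 × (6) = 6, so new z* = 1041 + 6 = 1047.

1047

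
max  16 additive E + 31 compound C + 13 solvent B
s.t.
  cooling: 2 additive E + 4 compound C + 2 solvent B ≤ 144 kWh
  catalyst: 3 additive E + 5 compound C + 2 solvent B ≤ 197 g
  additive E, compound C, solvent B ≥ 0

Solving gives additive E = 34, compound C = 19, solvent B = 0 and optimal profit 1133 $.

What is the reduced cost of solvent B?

Both cooling and catalyst are binding at x*.
Dual feasibility on the basic columns requires 2·y_cooling + 3·y_catalyst = 16, 4·y_cooling + 5·y_catalyst = 31.
This yields shadow prices y_cooling = 6.5, y_catalyst = 1.
Reduced cost of solvent B: c₃ − yᵀa₃ = 13 − (6.5·2 + 1·2) = 13 − 15 = -2.

-2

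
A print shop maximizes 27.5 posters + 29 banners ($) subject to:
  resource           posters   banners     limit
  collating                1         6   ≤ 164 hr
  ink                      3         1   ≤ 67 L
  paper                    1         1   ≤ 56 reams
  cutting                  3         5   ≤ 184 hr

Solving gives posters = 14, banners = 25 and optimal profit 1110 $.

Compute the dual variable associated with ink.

8

At the optimum: collating uses 164 of 164 (binding); ink uses 67 of 67 (binding); paper uses 39 of 56 (slack = 17); cutting uses 167 of 184 (slack = 17).
By complementary slackness, y = 0 for the non-binding constraints.
The binding rows give the dual system: 1·y_collating + 3·y_ink = 27.5 and 6·y_collating + 1·y_ink = 29.
→ y_collating = 3.5 and y_ink = 8.
Shadow price of ink = 8.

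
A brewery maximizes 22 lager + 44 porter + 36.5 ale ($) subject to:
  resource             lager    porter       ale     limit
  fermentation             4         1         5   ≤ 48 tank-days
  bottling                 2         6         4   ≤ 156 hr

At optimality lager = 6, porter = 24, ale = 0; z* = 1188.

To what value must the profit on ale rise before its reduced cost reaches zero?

Check each constraint at x*: fermentation 48/48 (tight); bottling 156/156 (tight).
Dual feasibility on the basic columns requires 4·y_fermentation + 2·y_bottling = 22, 1·y_fermentation + 6·y_bottling = 44.
→ y_fermentation = 2 and y_bottling = 7.
ale enters the basis when its profit ≥ yᵀa₃ = 2·5 + 7·4 = 38.

38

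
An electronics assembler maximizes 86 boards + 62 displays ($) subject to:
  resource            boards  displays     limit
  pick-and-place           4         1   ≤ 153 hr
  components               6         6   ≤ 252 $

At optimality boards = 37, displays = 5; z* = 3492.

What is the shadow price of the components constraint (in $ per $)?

Check each constraint at x*: pick-and-place 153/153 (tight); components 252/252 (tight).
From A_Bᵀ y = c: 4·y_pick-and-place + 6·y_components = 86; 1·y_pick-and-place + 6·y_components = 62.
Solving: y_pick-and-place = 8, y_components = 9.
Shadow price of components = 9.

9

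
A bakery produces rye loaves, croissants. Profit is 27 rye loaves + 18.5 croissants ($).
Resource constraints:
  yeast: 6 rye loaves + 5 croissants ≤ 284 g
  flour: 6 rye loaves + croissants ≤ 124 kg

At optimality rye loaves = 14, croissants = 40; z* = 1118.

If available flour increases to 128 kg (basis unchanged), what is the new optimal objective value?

At the optimum: yeast uses 284 of 284 (binding); flour uses 124 of 124 (binding).
From A_Bᵀ y = c: 6·y_yeast + 6·y_flour = 27; 5·y_yeast + 1·y_flour = 18.5.
→ y_yeast = 3.5 and y_flour = 1.
Δz = y_flour·Δb = 1 × (4) = 4, so new z* = 1118 + 4 = 1122.

1122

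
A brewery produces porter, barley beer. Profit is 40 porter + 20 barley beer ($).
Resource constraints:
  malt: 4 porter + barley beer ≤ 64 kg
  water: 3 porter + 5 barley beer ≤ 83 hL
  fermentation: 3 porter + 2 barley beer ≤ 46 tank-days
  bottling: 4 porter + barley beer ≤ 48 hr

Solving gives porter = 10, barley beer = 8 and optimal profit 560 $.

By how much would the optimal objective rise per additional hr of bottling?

At the optimum: malt uses 48 of 64 (slack = 16); water uses 70 of 83 (slack = 13); fermentation uses 46 of 46 (binding); bottling uses 48 of 48 (binding).
Slack constraints have shadow price 0 (complementary slackness).
The binding rows give the dual system: 3·y_fermentation + 4·y_bottling = 40 and 2·y_fermentation + 1·y_bottling = 20.
Solving: y_fermentation = 8, y_bottling = 4.
Shadow price of bottling = 4.

4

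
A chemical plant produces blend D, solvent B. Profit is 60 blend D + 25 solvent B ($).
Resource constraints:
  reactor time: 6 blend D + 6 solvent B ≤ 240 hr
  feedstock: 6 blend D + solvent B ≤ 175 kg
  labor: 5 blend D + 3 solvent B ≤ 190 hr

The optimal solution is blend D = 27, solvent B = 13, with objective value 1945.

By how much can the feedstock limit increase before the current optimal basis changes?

Binding constraints: reactor time, feedstock. The basis is B = [[6,6],[6,1]] with det -30.
Per unit increase in feedstock, x* moves by d = (0.2, -0.2).
The basis stays optimal until labor becomes binding; allowable increase = 40 kg.

40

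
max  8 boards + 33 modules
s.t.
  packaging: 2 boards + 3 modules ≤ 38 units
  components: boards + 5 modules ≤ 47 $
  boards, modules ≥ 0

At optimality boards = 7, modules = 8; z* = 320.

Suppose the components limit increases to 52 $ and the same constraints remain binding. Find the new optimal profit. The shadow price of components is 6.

350

Δb = 5, so new z* = 320 + (6)·(5) = 320 + 30 = 350.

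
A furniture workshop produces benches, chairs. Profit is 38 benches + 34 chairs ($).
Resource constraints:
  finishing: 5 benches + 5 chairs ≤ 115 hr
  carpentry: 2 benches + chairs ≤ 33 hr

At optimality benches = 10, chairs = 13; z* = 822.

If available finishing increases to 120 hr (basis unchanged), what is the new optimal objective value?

At the optimum: finishing uses 115 of 115 (binding); carpentry uses 33 of 33 (binding).
Dual feasibility on the basic columns requires 5·y_finishing + 2·y_carpentry = 38, 5·y_finishing + 1·y_carpentry = 34.
Solving: y_finishing = 6, y_carpentry = 4.
Δz = y_finishing·Δb = 6 × (5) = 30, so new z* = 822 + 30 = 852.

852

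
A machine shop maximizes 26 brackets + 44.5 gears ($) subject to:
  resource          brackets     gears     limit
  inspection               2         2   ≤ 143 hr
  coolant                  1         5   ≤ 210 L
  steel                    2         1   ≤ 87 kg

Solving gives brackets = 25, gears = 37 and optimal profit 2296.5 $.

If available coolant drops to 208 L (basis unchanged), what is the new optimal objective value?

Binding: coolant and steel. Non-binding: inspection (19 unused).
By complementary slackness, y = 0 for the non-binding constraint.
From A_Bᵀ y = c: 1·y_coolant + 2·y_steel = 26; 5·y_coolant + 1·y_steel = 44.5.
→ y_coolant = 7 and y_steel = 9.5.
Δz = y_coolant·Δb = 7 × (-2) = -14, so new z* = 2296.5 − 14 = 2282.5.

2282.5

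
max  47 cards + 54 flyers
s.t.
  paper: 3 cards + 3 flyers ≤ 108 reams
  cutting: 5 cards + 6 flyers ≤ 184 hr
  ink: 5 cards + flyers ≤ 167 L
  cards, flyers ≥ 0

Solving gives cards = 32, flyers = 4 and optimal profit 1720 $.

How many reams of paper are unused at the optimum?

paper used = 3·32 + 3·4 = 108; slack = 108 − 108 = 0.

0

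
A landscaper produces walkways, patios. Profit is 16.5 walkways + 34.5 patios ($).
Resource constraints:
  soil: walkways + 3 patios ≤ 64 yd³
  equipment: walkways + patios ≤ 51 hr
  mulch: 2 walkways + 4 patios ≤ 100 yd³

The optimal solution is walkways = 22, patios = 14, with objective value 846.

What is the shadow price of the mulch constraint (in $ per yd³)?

Check each constraint at x*: soil 64/64 (tight); equipment 36/51 (slack 15); mulch 100/100 (tight).
By complementary slackness, y = 0 for the non-binding constraint.
From A_Bᵀ y = c: 1·y_soil + 2·y_mulch = 16.5; 3·y_soil + 4·y_mulch = 34.5.
→ y_soil = 1.5 and y_mulch = 7.5.
Shadow price of mulch = 7.5.

7.5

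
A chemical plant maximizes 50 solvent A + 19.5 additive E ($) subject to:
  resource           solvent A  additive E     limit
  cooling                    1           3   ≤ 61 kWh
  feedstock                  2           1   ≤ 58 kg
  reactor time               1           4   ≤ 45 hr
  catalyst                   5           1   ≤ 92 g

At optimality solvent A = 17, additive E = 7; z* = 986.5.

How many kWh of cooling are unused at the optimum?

cooling used = 1·17 + 3·7 = 38; slack = 61 − 38 = 23.

23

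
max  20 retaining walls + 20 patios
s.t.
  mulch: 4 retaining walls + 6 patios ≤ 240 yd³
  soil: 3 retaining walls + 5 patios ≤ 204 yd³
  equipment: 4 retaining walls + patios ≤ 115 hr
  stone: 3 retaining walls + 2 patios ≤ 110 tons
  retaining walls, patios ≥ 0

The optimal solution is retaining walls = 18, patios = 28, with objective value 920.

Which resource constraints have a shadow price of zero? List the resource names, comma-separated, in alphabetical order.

mulch: 240/240 (binding)
soil: 194/204 (slack 10)
equipment: 100/115 (slack 15)
stone: 110/110 (binding)
By complementary slackness, a constraint with positive slack has shadow price 0 → equipment, soil.

equipment, soil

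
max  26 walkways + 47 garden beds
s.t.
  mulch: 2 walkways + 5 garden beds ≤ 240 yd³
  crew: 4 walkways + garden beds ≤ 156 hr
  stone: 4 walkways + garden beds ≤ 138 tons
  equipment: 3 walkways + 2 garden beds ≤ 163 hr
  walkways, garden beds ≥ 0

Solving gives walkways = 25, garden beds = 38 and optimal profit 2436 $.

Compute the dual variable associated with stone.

Check each constraint at x*: mulch 240/240 (tight); crew 138/156 (slack 18); stone 138/138 (tight); equipment 151/163 (slack 12).
Slack constraints have shadow price 0 (complementary slackness).
Dual feasibility on the basic columns requires 2·y_mulch + 4·y_stone = 26, 5·y_mulch + 1·y_stone = 47.
This yields shadow prices y_mulch = 9, y_stone = 2.
Shadow price of stone = 2.

2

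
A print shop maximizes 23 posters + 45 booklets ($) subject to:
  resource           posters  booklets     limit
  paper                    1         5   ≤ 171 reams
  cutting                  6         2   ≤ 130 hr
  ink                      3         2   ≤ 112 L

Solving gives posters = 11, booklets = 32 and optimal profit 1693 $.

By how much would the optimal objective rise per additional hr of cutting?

2.5

At the optimum: paper uses 171 of 171 (binding); cutting uses 130 of 130 (binding); ink uses 97 of 112 (slack = 15).
Slack constraints have shadow price 0 (complementary slackness).
Dual feasibility on the basic columns requires 1·y_paper + 6·y_cutting = 23, 5·y_paper + 2·y_cutting = 45.
→ y_paper = 8 and y_cutting = 2.5.
Shadow price of cutting = 2.5.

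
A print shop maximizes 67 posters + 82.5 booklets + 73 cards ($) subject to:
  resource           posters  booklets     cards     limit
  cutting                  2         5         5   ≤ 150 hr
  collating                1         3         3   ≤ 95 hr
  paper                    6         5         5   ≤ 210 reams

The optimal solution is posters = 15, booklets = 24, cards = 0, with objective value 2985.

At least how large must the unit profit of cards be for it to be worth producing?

82.5

Check each constraint at x*: cutting 150/150 (tight); collating 87/95 (slack 8); paper 210/210 (tight).
Since collating is not tight, its dual is 0.
Dual feasibility on the basic columns requires 2·y_cutting + 6·y_paper = 67, 5·y_cutting + 5·y_paper = 82.5.
Solving: y_cutting = 8, y_paper = 8.5.
cards enters the basis when its profit ≥ yᵀa₃ = 8·5 + 8.5·5 = 82.5.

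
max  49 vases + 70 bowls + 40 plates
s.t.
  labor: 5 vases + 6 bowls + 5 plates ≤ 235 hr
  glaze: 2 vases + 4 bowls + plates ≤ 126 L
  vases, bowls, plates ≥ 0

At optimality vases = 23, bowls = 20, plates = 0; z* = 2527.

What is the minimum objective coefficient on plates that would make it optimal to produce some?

42

Check each constraint at x*: labor 235/235 (tight); glaze 126/126 (tight).
Dual feasibility on the basic columns requires 5·y_labor + 2·y_glaze = 49, 6·y_labor + 4·y_glaze = 70.
→ y_labor = 7 and y_glaze = 7.
plates enters the basis when its profit ≥ yᵀa₃ = 7·5 + 7·1 = 42.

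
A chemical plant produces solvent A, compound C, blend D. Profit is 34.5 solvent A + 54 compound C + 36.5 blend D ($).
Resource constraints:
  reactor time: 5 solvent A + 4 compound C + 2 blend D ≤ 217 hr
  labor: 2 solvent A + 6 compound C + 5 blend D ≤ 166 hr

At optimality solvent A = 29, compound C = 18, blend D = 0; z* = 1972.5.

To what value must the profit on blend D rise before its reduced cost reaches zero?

At the optimum: reactor time uses 217 of 217 (binding); labor uses 166 of 166 (binding).
Dual feasibility on the basic columns requires 5·y_reactor time + 2·y_labor = 34.5, 4·y_reactor time + 6·y_labor = 54.
Solving: y_reactor time = 4.5, y_labor = 6.
blend D enters the basis when its profit ≥ yᵀa₃ = 4.5·2 + 6·5 = 39.

39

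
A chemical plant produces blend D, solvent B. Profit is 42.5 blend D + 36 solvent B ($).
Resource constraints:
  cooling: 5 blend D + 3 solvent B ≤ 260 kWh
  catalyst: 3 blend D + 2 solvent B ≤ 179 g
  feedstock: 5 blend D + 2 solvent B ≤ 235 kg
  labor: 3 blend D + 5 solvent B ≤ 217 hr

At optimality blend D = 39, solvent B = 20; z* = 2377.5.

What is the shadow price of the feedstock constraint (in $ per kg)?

Binding: feedstock and labor. Non-binding: cooling (5 unused), catalyst (22 unused).
By complementary slackness, y = 0 for the non-binding constraints.
Dual feasibility on the basic columns requires 5·y_feedstock + 3·y_labor = 42.5, 2·y_feedstock + 5·y_labor = 36.
→ y_feedstock = 5.5 and y_labor = 5.
Shadow price of feedstock = 5.5.

5.5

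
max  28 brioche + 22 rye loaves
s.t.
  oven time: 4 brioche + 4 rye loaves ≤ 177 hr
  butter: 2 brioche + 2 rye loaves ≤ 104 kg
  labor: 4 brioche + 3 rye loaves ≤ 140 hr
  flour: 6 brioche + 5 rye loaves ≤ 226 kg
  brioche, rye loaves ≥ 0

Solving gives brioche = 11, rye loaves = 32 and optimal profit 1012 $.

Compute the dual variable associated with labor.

Binding: labor and flour. Non-binding: oven time (5 unused), butter (18 unused).
Since oven time, butter are not tight, their duals are 0.
Dual feasibility on the basic columns requires 4·y_labor + 6·y_flour = 28, 3·y_labor + 5·y_flour = 22.
This yields shadow prices y_labor = 4, y_flour = 2.
Shadow price of labor = 4.

4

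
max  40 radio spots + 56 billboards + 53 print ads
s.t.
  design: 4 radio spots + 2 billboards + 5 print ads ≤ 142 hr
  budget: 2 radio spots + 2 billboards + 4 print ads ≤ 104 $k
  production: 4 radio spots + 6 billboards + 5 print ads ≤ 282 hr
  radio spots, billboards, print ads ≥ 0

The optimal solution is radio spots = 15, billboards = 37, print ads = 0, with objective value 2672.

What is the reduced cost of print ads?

-3

At the optimum: design uses 134 of 142 (slack = 8); budget uses 104 of 104 (binding); production uses 282 of 282 (binding).
Since design is not tight, its dual is 0.
Dual feasibility on the basic columns requires 2·y_budget + 4·y_production = 40, 2·y_budget + 6·y_production = 56.
This yields shadow prices y_budget = 4, y_production = 8.
Reduced cost of print ads: c₃ − yᵀa₃ = 53 − (4·4 + 8·5) = 53 − 56 = -3.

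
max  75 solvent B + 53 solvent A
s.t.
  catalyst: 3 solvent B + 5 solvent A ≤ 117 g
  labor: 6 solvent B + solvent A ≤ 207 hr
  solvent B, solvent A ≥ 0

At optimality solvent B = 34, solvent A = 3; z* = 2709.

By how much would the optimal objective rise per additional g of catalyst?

Both catalyst and labor are binding at x*.
From A_Bᵀ y = c: 3·y_catalyst + 6·y_labor = 75; 5·y_catalyst + 1·y_labor = 53.
Solving: y_catalyst = 9, y_labor = 8.
Shadow price of catalyst = 9.

9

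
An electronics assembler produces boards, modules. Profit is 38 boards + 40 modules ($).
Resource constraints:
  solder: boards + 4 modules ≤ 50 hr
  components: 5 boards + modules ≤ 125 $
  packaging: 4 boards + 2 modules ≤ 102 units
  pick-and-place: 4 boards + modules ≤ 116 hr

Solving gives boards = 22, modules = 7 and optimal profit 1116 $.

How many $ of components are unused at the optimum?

components used = 5·22 + 1·7 = 117; slack = 125 − 117 = 8.

8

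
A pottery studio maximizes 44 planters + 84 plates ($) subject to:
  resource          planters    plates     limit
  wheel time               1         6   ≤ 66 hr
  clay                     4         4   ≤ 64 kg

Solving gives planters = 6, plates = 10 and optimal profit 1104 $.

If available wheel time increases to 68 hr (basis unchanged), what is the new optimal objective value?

Check each constraint at x*: wheel time 66/66 (tight); clay 64/64 (tight).
The binding rows give the dual system: 1·y_wheel time + 4·y_clay = 44 and 6·y_wheel time + 4·y_clay = 84.
→ y_wheel time = 8 and y_clay = 9.
Δz = y_wheel time·Δb = 8 × (2) = 16, so new z* = 1104 + 16 = 1120.

1120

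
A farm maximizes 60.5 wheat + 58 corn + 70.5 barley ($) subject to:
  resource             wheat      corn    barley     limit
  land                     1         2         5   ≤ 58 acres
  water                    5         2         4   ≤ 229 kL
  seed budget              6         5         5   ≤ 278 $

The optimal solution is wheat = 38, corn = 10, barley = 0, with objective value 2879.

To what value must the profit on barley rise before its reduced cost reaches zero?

Check each constraint at x*: land 58/58 (tight); water 210/229 (slack 19); seed budget 278/278 (tight).
Since water is not tight, its dual is 0.
The binding rows give the dual system: 1·y_land + 6·y_seed budget = 60.5 and 2·y_land + 5·y_seed budget = 58.
→ y_land = 6.5 and y_seed budget = 9.
barley enters the basis when its profit ≥ yᵀa₃ = 6.5·5 + 9·5 = 77.5.

77.5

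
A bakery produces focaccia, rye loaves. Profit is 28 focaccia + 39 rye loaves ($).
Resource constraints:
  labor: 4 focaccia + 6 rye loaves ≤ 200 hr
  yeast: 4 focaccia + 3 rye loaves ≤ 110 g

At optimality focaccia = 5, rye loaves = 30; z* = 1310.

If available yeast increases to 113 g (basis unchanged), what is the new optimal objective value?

At the optimum: labor uses 200 of 200 (binding); yeast uses 110 of 110 (binding).
The binding rows give the dual system: 4·y_labor + 4·y_yeast = 28 and 6·y_labor + 3·y_yeast = 39.
Solving: y_labor = 6, y_yeast = 1.
Δz = y_yeast·Δb = 1 × (3) = 3, so new z* = 1310 + 3 = 1313.

1313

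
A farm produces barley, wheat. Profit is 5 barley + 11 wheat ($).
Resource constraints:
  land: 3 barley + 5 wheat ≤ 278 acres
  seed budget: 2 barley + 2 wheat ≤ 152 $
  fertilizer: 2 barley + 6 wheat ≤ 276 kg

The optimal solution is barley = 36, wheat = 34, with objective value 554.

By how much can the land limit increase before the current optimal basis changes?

Binding constraints: land, fertilizer. The basis is B = [[3,5],[2,6]] with det 8.
Per unit increase in land, x* moves by d = (0.75, -0.25).
The basis stays optimal until seed budget becomes binding; allowable increase = 12 acres.

12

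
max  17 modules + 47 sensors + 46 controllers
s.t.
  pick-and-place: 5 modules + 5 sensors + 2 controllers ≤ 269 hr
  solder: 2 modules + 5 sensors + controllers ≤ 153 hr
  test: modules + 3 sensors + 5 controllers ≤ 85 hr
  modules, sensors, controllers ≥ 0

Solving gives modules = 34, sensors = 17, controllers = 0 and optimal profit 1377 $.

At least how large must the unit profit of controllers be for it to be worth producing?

49

Binding: solder and test. Non-binding: pick-and-place (14 unused).
Slack constraints have shadow price 0 (complementary slackness).
Dual feasibility on the basic columns requires 2·y_solder + 1·y_test = 17, 5·y_solder + 3·y_test = 47.
Solving: y_solder = 4, y_test = 9.
controllers enters the basis when its profit ≥ yᵀa₃ = 4·1 + 9·5 = 49.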